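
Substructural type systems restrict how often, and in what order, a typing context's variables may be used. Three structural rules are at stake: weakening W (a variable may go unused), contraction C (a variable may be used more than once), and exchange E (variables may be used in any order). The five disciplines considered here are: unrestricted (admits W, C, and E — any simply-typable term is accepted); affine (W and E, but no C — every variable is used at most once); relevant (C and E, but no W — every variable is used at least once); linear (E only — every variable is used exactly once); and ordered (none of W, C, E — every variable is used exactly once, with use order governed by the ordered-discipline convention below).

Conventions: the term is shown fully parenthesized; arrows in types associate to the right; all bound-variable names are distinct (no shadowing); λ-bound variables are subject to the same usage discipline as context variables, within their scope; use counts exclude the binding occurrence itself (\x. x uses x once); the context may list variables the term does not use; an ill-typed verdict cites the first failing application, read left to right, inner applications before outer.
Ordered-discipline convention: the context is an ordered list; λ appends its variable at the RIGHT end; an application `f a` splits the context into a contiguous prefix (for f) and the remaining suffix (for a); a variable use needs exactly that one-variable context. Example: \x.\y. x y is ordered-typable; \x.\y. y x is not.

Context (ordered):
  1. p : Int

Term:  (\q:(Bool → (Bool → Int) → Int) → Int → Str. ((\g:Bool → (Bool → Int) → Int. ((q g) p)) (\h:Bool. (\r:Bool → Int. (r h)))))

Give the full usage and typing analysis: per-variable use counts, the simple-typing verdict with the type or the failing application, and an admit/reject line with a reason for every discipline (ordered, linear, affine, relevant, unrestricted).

use counts: p=1; q (bound)=1; g (bound)=1; h (bound)=1; r (bound)=1
use order (left to right): q, g, p, r, h
typing: the term checks, with type ((Bool → (Bool → Int) → Int) → Int → Str) → Str
ordered ✗ (no contiguous prefix/suffix split fits q, g, p, r, h)
linear ✓ (single use per variable (p, q, g, h, r))
affine ✓ (p, q, g, h, r: no repeats, contraction unneeded)
relevant ✓ (at least one use each (p, q, g, h, r))
unrestricted ✓ (type-checks (((Bool → (Bool → Int) → Int) → Int → Str) → Str) and nothing is barred)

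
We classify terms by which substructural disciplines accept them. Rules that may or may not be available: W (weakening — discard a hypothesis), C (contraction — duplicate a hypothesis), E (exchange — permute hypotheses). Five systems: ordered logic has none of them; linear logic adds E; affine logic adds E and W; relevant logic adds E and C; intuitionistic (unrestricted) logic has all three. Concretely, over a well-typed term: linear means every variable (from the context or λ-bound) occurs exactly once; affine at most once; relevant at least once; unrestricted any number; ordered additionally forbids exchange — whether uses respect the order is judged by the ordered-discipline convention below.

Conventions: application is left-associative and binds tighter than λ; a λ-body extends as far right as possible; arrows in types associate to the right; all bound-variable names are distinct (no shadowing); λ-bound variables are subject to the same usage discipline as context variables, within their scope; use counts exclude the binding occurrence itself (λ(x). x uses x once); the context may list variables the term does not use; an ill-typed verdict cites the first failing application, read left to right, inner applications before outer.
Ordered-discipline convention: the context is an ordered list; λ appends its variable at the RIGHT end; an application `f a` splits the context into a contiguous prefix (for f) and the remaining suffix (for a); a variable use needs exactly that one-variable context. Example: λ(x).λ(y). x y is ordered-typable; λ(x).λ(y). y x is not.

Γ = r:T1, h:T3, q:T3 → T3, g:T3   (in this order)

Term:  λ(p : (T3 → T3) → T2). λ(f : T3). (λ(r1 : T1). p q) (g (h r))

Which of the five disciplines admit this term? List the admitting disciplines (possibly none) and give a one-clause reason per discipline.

admitting disciplines: none
counts: r: 1×, h: 1×, q: 1×, g: 1×, p (λ-bound): 1×, f (λ-bound): 0×, r1 (λ-bound): 0×
left-to-right use order: p, q, g, h, r
typing: ill-typed: can't apply a value of type T3
ordered ✗ (a type mismatch blocks all five)
linear ✗ (the type mismatch rejects it)
affine ✗ (not simply typable)
relevant ✗ (fails simple typing)
unrestricted ✗ (a type mismatch blocks all five)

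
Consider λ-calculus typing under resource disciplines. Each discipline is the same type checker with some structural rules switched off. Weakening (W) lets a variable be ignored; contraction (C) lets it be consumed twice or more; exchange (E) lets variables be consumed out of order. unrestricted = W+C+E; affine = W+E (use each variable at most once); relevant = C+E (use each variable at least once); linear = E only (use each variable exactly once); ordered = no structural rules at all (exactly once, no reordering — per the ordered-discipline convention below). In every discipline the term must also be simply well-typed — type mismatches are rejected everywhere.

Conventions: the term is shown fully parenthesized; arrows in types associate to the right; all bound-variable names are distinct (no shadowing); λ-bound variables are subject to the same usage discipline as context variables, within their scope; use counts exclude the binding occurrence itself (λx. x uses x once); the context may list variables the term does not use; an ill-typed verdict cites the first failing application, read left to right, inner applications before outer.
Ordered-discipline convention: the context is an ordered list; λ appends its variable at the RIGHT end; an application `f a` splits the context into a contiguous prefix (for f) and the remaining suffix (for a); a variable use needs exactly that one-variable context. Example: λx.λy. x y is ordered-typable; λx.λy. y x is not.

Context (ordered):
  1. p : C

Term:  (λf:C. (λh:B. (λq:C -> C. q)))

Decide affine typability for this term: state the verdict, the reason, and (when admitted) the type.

yes — p, f, h, q: no repeats, contraction unneeded; term : C -> B -> (C -> C) -> C -> C
counts: p ×0, f (bound) ×0, h (bound) ×0, q (bound) ×1
use order (left to right): q
typing: ✓ — C -> B -> (C -> C) -> C -> C
summary: ordered ✗; linear ✗; affine ✓; relevant ✗; unrestricted ✓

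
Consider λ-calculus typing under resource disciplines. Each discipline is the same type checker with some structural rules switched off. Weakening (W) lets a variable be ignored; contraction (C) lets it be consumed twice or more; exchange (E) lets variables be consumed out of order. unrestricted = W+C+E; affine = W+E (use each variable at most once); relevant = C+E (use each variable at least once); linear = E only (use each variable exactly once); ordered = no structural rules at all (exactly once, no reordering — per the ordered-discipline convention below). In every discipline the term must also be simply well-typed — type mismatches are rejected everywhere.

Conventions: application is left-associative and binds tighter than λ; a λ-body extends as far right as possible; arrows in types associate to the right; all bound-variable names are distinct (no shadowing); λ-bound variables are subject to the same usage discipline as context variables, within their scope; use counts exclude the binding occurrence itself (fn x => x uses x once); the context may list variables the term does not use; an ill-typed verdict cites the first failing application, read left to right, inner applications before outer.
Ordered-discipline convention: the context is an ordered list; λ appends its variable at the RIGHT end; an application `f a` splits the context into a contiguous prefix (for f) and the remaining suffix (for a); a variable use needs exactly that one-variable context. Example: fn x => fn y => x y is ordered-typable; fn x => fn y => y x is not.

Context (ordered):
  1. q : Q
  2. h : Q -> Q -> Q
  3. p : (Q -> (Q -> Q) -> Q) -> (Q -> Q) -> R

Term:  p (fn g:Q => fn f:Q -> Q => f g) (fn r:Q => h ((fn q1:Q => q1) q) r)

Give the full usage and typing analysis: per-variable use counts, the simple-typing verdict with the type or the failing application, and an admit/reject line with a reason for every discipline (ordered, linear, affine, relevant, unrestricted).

usage: q ×1; h ×1; p ×1; g (λ-bound) ×1; f (λ-bound) ×1; r (λ-bound) ×1; q1 (λ-bound) ×1
uses in reading order: p, f, g, h, q1, q, r
typing: the term checks, with type R
ordered: ✗, use order p, f, g, h, q1, q, r needs exchange
linear: ✓, single use per variable (q, h, p, g, f, r, q1)
affine: ✓, none of q, h, p, g, f, r, q1 used more than once
relevant: ✓, at least one use each (q, h, p, g, f, r, q1)
unrestricted: ✓, simply typable at R; W, C, E all held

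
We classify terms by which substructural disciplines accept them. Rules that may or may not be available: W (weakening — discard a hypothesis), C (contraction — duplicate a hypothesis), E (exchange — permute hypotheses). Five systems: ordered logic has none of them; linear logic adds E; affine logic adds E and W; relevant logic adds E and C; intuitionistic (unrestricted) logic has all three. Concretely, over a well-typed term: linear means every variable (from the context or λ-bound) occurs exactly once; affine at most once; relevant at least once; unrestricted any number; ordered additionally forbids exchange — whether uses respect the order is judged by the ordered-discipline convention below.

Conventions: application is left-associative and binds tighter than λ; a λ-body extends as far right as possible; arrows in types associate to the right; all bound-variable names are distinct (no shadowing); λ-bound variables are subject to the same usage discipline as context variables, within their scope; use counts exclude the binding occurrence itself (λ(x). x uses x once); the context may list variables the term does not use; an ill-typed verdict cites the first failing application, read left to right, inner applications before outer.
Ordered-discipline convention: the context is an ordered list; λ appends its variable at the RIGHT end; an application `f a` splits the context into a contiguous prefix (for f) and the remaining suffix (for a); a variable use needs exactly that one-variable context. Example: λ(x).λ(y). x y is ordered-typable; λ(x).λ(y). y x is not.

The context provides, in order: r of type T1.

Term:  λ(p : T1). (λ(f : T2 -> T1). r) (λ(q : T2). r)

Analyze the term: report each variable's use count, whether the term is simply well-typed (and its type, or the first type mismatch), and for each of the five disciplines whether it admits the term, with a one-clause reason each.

variable uses: r: 2; p [bound]: 0; f [bound]: 0; q [bound]: 0
order of uses: r, r
typing: ✓ — T1 -> T1
ordered ✗ (uses contraction: r ×2; p, f, q left unused)
linear ✗ (uses contraction: r ×2; p, f, q left unused)
affine ✗ (uses contraction: r ×2)
relevant ✗ (p, f, q left unused)
unrestricted ✓ (simply typable at T1 -> T1; W, C, E all held)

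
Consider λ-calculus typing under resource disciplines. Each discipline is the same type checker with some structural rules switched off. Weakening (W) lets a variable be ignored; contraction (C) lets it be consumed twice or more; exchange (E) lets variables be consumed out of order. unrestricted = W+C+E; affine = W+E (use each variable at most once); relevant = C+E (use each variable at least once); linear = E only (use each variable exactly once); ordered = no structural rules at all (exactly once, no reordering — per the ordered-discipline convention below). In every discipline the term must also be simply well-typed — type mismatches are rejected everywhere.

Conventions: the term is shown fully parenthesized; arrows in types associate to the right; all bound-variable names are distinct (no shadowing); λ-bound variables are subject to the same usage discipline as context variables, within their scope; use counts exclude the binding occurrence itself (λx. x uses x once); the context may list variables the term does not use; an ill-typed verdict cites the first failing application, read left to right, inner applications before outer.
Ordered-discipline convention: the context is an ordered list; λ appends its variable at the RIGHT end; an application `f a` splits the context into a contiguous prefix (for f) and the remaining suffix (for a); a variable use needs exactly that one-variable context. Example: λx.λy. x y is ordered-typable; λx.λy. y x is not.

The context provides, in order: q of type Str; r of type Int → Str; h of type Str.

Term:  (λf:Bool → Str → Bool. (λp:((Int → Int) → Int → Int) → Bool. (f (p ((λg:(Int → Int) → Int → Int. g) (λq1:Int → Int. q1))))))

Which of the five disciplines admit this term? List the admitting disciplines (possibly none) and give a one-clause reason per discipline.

admitted in: affine, unrestricted
use counts: q=0; r=0; h=0; f [bound]=1; p [bound]=1; g [bound]=1; q1 [bound]=1
uses in reading order: f, p, g, q1
typing: well-typed at (Bool → Str → Bool) → (((Int → Int) → Int → Int) → Bool) → Str → Bool
ordered ✗ (unused: q, r, h — weakening required)
linear ✗ (unused: q, r, h — weakening required)
affine ✓ (at most one use each (q, r, h, f, p, g, q1))
relevant ✗ (unused: q, r, h — weakening required)
unrestricted ✓ (type-checks ((Bool → Str → Bool) → (((Int → Int) → Int → Int) → Bool) → Str → Bool) and nothing is barred)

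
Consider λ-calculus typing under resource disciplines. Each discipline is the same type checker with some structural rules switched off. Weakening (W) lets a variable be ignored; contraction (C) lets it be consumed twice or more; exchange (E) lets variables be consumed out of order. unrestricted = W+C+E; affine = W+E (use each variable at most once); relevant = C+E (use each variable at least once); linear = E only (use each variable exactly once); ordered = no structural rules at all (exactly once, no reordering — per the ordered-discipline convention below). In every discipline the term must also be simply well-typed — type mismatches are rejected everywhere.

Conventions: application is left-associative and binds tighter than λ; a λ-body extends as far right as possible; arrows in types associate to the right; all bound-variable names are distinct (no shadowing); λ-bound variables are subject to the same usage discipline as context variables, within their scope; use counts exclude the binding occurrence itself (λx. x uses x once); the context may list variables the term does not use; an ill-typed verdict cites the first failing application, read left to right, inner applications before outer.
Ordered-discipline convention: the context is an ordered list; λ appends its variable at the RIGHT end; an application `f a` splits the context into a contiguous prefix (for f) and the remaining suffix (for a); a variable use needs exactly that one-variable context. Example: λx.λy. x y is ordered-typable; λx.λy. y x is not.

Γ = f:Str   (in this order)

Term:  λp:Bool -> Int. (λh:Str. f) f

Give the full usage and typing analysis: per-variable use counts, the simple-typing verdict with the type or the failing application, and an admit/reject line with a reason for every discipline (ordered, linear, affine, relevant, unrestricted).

counts: f ×2, p [bound] ×0, h [bound] ×0
uses in reading order: f, f
typing: well-typed — term : (Bool -> Int) -> Str
ordered ✗ (f ×2 used more than once (contraction); p, h never used (weakening))
linear ✗ (f ×2 used more than once (contraction); p, h never used (weakening))
affine ✗ (f ×2 used more than once (contraction))
relevant ✗ (p, h never used (weakening))
unrestricted ✓ (simply typable at (Bool -> Int) -> Str; W, C, E all held)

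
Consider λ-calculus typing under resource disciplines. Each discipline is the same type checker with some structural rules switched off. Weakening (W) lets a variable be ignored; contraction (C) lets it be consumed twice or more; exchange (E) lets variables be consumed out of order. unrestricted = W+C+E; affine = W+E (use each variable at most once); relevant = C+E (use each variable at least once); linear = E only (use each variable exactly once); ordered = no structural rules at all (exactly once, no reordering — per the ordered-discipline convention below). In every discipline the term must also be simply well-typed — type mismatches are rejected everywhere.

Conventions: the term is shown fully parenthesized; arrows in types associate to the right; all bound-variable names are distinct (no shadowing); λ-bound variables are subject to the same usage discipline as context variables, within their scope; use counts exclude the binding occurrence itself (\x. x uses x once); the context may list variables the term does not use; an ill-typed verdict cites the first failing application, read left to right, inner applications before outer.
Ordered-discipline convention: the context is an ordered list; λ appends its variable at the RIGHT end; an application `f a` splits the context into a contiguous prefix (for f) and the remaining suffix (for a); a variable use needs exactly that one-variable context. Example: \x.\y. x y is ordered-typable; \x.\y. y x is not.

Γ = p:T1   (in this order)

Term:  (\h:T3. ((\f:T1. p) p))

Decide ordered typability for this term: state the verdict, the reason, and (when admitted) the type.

no — p ×2 used more than once (contraction); h, f never used (weakening)
variable uses: p ×2, h [bound] ×0, f [bound] ×0
use order (left to right): p, p
typing: ✓ — T3 → T1
all disciplines: ordered ✗ · linear ✗ · affine ✗ · relevant ✗ · unrestricted ✓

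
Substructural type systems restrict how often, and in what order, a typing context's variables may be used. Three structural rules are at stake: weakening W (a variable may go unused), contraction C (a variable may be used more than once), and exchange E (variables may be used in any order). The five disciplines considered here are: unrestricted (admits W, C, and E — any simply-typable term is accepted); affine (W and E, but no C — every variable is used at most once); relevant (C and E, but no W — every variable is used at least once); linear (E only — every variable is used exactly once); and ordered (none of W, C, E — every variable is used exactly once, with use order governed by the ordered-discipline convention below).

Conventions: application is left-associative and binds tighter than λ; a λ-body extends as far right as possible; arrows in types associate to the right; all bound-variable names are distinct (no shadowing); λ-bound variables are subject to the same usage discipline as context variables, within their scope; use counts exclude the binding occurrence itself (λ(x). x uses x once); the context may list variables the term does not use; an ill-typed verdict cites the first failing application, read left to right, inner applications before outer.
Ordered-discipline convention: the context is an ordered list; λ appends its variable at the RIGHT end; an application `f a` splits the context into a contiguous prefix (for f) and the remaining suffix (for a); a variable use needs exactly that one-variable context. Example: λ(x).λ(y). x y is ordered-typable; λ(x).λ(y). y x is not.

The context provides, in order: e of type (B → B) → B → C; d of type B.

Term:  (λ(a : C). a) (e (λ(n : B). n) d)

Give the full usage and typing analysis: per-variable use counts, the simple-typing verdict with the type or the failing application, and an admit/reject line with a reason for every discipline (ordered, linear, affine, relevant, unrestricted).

usage: e=1, d=1, a [bound]=1, n [bound]=1
uses in reading order: a, e, n, d
typing: ✓ — C
ordered: ✓, single-use (e, d, a, n), ordered derivation ok
linear: ✓, e, d, a, n: one use apiece
affine: ✓, none of e, d, a, n used more than once
relevant: ✓, none of e, d, a, n goes unused
unrestricted: ✓, simply typable at C; W, C, E all held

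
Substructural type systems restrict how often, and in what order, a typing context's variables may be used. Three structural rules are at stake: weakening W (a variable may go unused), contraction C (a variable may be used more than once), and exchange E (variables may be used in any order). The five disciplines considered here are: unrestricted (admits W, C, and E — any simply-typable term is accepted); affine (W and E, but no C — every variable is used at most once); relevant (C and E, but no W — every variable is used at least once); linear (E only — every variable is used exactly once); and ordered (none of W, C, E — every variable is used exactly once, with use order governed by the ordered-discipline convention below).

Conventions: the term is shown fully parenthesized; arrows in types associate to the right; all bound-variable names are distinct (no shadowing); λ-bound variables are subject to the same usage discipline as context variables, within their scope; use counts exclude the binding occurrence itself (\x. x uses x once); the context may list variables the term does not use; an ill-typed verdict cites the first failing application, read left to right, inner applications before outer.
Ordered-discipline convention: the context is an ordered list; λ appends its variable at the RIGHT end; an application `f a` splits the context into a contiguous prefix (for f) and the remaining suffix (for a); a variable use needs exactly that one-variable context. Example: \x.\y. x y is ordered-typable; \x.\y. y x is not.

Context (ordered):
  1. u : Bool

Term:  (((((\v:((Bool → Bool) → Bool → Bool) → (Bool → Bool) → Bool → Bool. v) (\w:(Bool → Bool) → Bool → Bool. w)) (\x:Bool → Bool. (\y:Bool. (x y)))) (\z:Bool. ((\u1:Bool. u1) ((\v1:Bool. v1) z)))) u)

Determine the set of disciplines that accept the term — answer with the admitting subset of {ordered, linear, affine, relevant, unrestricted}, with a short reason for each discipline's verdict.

accepted by: ordered, linear, affine, relevant, unrestricted
counts: u=1, v (bound)=1, w (bound)=1, x (bound)=1, y (bound)=1, z (bound)=1, u1 (bound)=1, v1 (bound)=1
uses in reading order: v, w, x, y, u1, v1, z, u
typing: well-typed at Bool
ordered: ✓, one use each (u, v, w, x, y, z, u1, v1); ordered split holds
linear: ✓, exactly-once usage across u, v, w, x, y, z, u1, v1
affine: ✓, at most one use each (u, v, w, x, y, z, u1, v1)
relevant: ✓, u, v, w, x, y, z, u1, v1: all used, weakening unneeded
unrestricted: ✓, well-typed at Bool; no restrictions here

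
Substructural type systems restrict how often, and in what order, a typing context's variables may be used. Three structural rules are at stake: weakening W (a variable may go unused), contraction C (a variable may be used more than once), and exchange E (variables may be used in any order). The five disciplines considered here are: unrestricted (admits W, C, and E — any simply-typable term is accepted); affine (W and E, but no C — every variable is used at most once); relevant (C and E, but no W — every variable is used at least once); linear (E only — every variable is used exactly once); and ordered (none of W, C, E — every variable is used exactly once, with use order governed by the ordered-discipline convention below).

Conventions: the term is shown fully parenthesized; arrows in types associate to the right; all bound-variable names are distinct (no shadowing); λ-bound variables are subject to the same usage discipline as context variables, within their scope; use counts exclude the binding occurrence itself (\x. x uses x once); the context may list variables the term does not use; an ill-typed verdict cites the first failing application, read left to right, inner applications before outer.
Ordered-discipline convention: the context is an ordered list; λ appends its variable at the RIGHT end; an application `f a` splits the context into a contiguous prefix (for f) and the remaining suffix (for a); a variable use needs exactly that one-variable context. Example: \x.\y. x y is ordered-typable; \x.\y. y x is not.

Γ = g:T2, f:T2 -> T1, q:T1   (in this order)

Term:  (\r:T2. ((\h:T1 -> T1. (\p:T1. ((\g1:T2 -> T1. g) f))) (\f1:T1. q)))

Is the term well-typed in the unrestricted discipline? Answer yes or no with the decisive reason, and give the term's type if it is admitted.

yes — type-checks (T2 -> T1 -> T2) and nothing is barred; term : T2 -> T1 -> T2
counts: g ×1; f ×1; q ×1; r [bound] ×0; h [bound] ×0; p [bound] ×0; g1 [bound] ×0; f1 [bound] ×0
uses in reading order: g, f, q
typing: the term checks, with type T2 -> T1 -> T2
all disciplines: ordered ✗ | linear ✗ | affine ✓ | relevant ✗ | unrestricted ✓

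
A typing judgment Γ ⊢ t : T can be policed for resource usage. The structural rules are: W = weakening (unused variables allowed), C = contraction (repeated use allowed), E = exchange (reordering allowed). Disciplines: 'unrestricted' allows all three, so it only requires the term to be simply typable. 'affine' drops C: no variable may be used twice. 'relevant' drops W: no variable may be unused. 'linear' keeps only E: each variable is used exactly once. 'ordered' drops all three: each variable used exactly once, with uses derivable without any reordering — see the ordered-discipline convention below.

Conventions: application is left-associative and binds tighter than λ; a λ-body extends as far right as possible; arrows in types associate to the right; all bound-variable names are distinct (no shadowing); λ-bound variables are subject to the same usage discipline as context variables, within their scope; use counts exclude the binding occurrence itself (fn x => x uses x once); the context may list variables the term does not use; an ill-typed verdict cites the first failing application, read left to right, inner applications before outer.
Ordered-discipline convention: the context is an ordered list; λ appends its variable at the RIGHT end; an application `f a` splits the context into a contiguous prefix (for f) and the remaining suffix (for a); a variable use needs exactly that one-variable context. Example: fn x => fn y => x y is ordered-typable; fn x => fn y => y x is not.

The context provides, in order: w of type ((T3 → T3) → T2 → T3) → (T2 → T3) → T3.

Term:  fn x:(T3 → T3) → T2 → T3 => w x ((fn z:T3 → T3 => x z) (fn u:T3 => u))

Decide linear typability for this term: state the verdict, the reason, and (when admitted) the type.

no — needs contraction — x ×2
use counts: w=1, x (bound)=2, z (bound)=1, u (bound)=1
uses in reading order: w, x, x, z, u
typing: well-typed at ((T3 → T3) → T2 → T3) → T3
summary: ordered ✗ | linear ✗ | affine ✗ | relevant ✓ | unrestricted ✓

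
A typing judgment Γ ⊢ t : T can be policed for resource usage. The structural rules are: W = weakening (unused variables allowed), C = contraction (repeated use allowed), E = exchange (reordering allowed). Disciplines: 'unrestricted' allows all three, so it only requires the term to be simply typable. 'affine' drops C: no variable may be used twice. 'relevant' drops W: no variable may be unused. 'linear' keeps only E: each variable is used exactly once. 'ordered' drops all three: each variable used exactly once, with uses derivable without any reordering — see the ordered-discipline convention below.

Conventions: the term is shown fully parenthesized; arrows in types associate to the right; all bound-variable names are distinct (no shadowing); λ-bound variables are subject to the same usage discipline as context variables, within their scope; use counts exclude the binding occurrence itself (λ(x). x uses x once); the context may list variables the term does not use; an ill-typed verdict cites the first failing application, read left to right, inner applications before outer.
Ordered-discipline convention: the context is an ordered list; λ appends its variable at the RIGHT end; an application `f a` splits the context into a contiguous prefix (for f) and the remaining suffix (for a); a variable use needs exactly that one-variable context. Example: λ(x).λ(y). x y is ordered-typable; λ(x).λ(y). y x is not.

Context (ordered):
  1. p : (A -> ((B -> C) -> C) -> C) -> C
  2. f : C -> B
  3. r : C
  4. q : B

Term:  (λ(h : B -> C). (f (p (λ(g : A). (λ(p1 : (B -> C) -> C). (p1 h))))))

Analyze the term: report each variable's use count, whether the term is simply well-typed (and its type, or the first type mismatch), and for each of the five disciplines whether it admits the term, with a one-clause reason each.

variable uses: p: 1; f: 1; r: 0; q: 0; h [bound]: 1; g [bound]: 0; p1 [bound]: 1
left-to-right use order: f, p, p1, h
typing: well-typed — term : (B -> C) -> B
ordered: ✗, needs weakening: r, q, g unused
linear: ✗, needs weakening: r, q, g unused
affine: ✓, p, f, r, q, h, g, p1: no repeats, contraction unneeded
relevant: ✗, needs weakening: r, q, g unused
unrestricted: ✓, well-typed at (B -> C) -> B; no restrictions here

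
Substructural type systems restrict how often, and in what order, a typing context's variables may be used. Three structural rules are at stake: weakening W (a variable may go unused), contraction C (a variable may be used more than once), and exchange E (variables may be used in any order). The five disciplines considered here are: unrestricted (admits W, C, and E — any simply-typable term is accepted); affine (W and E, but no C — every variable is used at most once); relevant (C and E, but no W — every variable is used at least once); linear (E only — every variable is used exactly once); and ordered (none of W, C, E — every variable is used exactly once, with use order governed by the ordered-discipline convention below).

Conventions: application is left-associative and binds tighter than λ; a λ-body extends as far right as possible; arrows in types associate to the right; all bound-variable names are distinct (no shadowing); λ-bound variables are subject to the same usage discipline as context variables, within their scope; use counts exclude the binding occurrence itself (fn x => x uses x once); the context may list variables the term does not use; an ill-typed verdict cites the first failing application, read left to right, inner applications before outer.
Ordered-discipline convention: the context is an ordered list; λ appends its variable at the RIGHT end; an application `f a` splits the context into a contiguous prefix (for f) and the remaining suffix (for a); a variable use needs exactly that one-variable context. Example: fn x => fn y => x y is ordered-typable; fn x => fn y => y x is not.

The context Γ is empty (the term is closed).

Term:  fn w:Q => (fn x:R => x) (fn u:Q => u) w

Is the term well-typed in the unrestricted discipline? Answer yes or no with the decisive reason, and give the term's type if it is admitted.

no — a type mismatch blocks all five
usage: w [bound]=1; x [bound]=1; u [bound]=1
uses in reading order: x, u, w
typing: ill-typed: a function awaiting R gets Q -> Q
all disciplines: ordered ✗ | linear ✗ | affine ✗ | relevant ✗ | unrestricted ✗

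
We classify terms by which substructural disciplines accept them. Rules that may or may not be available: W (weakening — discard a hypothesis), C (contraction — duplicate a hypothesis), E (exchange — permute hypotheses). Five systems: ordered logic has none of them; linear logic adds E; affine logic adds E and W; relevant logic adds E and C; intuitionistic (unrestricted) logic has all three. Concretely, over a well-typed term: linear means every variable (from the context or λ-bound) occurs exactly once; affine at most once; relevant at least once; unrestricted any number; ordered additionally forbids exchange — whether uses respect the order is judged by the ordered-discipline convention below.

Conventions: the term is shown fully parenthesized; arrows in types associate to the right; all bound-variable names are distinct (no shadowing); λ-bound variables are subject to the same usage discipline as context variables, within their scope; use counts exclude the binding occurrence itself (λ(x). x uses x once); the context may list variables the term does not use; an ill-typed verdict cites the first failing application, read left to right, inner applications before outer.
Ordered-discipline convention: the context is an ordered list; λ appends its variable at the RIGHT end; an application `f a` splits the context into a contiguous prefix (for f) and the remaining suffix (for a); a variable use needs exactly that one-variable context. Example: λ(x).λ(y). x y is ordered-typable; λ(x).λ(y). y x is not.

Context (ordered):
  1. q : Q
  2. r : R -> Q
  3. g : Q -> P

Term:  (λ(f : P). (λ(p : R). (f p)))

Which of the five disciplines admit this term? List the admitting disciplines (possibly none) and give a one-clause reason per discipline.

admitted in: none
variable uses: q ×0; r ×0; g ×0; f [bound] ×1; p [bound] ×1
use order (left to right): f, p
typing: ill-typed: non-arrow in function slot: P
ordered: ✗, the type mismatch rejects it
linear: ✗, not simply typable
affine: ✗, fails simple typing
relevant: ✗, a type mismatch blocks all five
unrestricted: ✗, the type mismatch rejects it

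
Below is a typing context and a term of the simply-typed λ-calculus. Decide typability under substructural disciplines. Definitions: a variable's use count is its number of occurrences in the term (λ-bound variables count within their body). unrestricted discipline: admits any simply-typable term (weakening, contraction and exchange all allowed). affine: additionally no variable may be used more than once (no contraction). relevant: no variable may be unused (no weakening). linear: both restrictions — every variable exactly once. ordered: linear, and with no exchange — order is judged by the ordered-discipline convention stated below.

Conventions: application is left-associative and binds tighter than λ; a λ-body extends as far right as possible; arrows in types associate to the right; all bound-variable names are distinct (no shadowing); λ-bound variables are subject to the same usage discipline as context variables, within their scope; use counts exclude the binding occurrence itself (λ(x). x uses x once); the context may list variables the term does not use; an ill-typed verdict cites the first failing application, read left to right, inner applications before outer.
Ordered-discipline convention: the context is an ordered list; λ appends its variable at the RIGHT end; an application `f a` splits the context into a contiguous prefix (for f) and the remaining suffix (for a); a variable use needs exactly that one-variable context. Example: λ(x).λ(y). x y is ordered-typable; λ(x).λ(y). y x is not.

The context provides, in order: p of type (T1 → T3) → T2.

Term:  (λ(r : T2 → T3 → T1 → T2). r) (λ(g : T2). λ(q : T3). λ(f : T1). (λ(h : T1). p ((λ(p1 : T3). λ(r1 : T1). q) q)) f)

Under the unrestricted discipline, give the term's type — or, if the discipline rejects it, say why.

term : T2 → T3 → T1 → T2
variable uses: p: 1, r [bound]: 1, g [bound]: 0, q [bound]: 2, f [bound]: 1, h [bound]: 0, p1 [bound]: 0, r1 [bound]: 0
uses in reading order: r, p, q, q, f
typing: the term checks, with type T2 → T3 → T1 → T2
per-discipline verdicts: ordered ✗, linear ✗, affine ✗, relevant ✗, unrestricted ✓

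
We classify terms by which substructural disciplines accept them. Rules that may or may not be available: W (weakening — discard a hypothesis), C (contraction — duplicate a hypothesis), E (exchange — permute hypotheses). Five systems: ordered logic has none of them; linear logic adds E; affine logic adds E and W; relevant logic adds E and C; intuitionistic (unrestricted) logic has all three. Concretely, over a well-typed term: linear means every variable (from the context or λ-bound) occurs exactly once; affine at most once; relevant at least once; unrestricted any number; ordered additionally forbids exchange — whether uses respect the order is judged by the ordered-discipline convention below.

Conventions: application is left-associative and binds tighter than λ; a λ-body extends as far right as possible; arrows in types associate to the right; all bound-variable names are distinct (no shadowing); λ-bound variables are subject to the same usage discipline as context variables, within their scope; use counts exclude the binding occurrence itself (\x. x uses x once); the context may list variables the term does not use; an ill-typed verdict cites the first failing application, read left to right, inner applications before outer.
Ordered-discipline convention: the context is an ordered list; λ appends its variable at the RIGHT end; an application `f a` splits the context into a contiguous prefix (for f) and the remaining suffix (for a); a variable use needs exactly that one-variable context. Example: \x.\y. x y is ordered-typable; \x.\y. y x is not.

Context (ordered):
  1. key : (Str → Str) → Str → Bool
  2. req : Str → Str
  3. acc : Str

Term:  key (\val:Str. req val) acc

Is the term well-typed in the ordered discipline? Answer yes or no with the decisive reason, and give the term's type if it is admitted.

yes — key, req, acc, val once each; derivable with no W/C/E; term : Bool
usage: key=1; req=1; acc=1; val [bound]=1
use order (left to right): key, req, val, acc
typing: well-typed — term : Bool
all disciplines: ordered ✓; linear ✓; affine ✓; relevant ✓; unrestricted ✓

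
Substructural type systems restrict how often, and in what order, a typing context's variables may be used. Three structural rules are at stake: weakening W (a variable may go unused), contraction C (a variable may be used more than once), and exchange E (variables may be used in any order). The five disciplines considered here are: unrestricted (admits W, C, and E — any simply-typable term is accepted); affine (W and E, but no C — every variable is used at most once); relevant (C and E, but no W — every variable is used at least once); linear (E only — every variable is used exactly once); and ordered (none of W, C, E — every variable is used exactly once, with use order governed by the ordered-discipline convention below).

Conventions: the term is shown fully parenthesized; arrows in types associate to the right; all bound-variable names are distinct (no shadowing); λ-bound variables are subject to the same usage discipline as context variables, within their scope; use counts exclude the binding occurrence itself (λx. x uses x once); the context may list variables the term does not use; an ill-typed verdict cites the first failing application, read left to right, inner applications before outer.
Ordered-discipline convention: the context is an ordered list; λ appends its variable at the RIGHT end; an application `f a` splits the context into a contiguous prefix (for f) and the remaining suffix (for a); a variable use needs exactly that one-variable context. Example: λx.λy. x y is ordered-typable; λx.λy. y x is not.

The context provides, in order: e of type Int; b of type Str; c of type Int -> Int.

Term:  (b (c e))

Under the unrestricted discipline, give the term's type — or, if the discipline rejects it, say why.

not well-typed under unrestricted — not simply typable
use counts: e: 1×, b: 1×, c: 1×
left-to-right use order: b, c, e
typing: ill-typed: non-function type Str applied to an argument
per-discipline verdicts: ordered ✗ | linear ✗ | affine ✗ | relevant ✗ | unrestricted ✗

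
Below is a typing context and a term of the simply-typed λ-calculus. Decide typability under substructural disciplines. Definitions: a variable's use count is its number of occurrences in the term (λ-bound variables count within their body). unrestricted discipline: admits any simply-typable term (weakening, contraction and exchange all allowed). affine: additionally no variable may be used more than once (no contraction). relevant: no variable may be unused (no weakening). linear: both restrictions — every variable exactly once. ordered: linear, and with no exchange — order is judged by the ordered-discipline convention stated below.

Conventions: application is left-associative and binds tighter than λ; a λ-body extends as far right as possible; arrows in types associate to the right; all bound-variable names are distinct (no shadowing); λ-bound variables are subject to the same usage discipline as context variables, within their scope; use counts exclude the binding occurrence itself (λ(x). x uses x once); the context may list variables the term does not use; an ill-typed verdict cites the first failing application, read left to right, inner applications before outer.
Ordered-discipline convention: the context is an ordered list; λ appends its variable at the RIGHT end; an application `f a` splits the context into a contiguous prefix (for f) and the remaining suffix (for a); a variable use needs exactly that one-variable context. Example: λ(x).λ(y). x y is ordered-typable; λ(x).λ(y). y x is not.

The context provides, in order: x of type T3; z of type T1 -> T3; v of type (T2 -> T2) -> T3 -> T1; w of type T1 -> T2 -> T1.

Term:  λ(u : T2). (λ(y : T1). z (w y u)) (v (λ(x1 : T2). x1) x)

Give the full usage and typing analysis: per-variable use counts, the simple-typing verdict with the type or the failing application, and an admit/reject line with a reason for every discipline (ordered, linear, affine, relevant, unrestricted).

counts: x=1; z=1; v=1; w=1; u [bound]=1; y [bound]=1; x1 [bound]=1
use order (left to right): z, w, y, u, v, x1, x
typing: ✓ — T2 -> T3
ordered: ✗, no contiguous prefix/suffix split fits z, w, y, u, v, x1, x
linear: ✓, single use per variable (x, z, v, w, u, y, x1)
affine: ✓, none of x, z, v, w, u, y, x1 used more than once
relevant: ✓, none of x, z, v, w, u, y, x1 goes unused
unrestricted: ✓, well-typed at T2 -> T3; no restrictions here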